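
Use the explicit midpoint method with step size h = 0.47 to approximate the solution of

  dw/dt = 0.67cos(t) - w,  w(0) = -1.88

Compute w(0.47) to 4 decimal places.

Midpoint: k1 = f(t_n, w_n); k2 = f(t_n + h/2, w_n + (h/2)·k1); w_{n+1} = w_n + h·k2.
t=0.000000, w=-1.880000:
  k1 = f(0.000000, -1.880000) = 2.550000
  k2 = f(0.235000, -1.280750) = 1.932335
  w ← -1.880000 + 0.47·1.932335 = -0.971803
w(0.47) ≈ -0.9718

-0.9718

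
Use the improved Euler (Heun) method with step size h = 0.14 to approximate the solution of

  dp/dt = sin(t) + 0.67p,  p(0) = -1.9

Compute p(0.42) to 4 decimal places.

-2.4220

Heun: k1 = f(t_n, p_n); k2 = f(t_n + h, p_n + h·k1); p_{n+1} = p_n + (h/2)·(k1 + k2).
t=0.000000, p=-1.900000:
  k1 = f(0.000000, -1.900000) = -1.273000
  k2 = f(0.140000, -2.078220) = -1.252864
  p ← -1.900000 + (0.14/2)·(-1.273000 + (-1.252864)) = -2.076810
t=0.140000, p=-2.076810:
  k1 = f(0.140000, -2.076810) = -1.251920
  k2 = f(0.280000, -2.252079) = -1.232537
  p ← -2.076810 + (0.14/2)·(-1.251920 + (-1.232537)) = -2.250723
t=0.280000, p=-2.250723:
  k1 = f(0.280000, -2.250723) = -1.231628
  k2 = f(0.420000, -2.423150) = -1.215750
  p ← -2.250723 + (0.14/2)·(-1.231628 + (-1.215750)) = -2.422039
p(0.42) ≈ -2.4220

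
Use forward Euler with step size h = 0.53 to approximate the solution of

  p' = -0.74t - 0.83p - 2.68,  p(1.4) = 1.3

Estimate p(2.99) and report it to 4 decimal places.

-3.9942

Euler: p_{n+1} = p_n + h·f(t_n, p_n).
t=1.400000, p=1.300000: f=-4.795000 → p ← 1.300000 + 0.53·(-4.795000) = -1.241350
t=1.930000, p=-1.241350: f=-3.077879 → p ← -1.241350 + 0.53·(-3.077879) = -2.872626
t=2.460000, p=-2.872626: f=-2.116120 → p ← -2.872626 + 0.53·(-2.116120) = -3.994170
p(2.99) ≈ -3.9942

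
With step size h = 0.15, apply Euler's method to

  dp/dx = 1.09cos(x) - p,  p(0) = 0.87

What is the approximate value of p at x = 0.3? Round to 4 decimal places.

0.9292

Euler: p_{n+1} = p_n + h·f(x_n, p_n).
x=0.000000, p=0.870000: f=0.220000 → p ← 0.870000 + 0.15·0.220000 = 0.903000
x=0.150000, p=0.903000: f=0.174760 → p ← 0.903000 + 0.15·0.174760 = 0.929214
p(0.3) ≈ 0.9292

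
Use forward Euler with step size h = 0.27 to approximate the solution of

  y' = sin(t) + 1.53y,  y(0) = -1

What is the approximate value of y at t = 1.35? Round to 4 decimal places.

-4.6397

Euler: y_{n+1} = y_n + h·f(t_n, y_n).
t=0.000000, y=-1.000000: f=-1.530000 → y ← -1.000000 + 0.27·(-1.530000) = -1.413100
t=0.270000, y=-1.413100: f=-1.895312 → y ← -1.413100 + 0.27·(-1.895312) = -1.924834
t=0.540000, y=-1.924834: f=-2.430860 → y ← -1.924834 + 0.27·(-2.430860) = -2.581166
t=0.810000, y=-2.581166: f=-3.224897 → y ← -2.581166 + 0.27·(-3.224897) = -3.451889
t=1.080000, y=-3.451889: f=-4.399432 → y ← -3.451889 + 0.27·(-4.399432) = -4.639735
y(1.35) ≈ -4.6397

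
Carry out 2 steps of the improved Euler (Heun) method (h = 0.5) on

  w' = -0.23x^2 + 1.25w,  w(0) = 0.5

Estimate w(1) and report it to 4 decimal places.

Heun: k1 = f(x_n, w_n); k2 = f(x_n + h, w_n + h·k1); w_{n+1} = w_n + (h/2)·(k1 + k2).
x=0.000000, w=0.500000:
  k1 = f(0.000000, 0.500000) = 0.625000
  k2 = f(0.500000, 0.812500) = 0.958125
  w ← 0.500000 + (0.5/2)·(0.625000 + 0.958125) = 0.895781
x=0.500000, w=0.895781:
  k1 = f(0.500000, 0.895781) = 1.062227
  k2 = f(1.000000, 1.426895) = 1.553618
  w ← 0.895781 + (0.5/2)·(1.062227 + 1.553618) = 1.549742
w(1) ≈ 1.5497

1.5497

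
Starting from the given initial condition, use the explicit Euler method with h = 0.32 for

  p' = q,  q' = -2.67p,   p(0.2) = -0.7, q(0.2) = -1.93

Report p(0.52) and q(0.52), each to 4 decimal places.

-1.3176, -1.3319

Euler on (p,q): p_{n+1} = p_n + h·p', q_{n+1} = q_n + h·q'.
0.200000: (-0.700000, -1.930000); f=(-1.930000, 1.869000) → (-1.317600, -1.331920)
(p(0.52), q(0.52)) ≈ (-1.3176, -1.3319)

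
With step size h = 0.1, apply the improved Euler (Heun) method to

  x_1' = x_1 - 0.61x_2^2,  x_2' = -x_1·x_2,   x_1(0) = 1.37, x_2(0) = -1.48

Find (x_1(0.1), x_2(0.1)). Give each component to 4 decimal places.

Heun on (x_1,x_2): k1 = f(s_n, state_n); k2 = f(s_n + h, state_n + h·k1); state_{n+1} = state_n + (h/2)·(k1 + k2).
0.000000: (1.370000, -1.480000)
  k1 = (0.033856, 2.027600)
  predictor → (1.373386, -1.277240)
  k2 = (0.378267, 1.754143)
  → (1.390606, -1.290913)
(x_1(0.1), x_2(0.1)) ≈ (1.3906, -1.2909)

1.3906, -1.2909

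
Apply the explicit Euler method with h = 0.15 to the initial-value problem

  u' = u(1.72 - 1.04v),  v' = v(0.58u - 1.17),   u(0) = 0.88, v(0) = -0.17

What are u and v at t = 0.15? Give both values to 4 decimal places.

Euler on (u,v): u_{n+1} = u_n + h·u', v_{n+1} = v_n + h·v'.
0.000000: (0.880000, -0.170000); f=(1.669184, 0.112132) → (1.130378, -0.153180)
(u(0.15), v(0.15)) ≈ (1.1304, -0.1532)

1.1304, -0.1532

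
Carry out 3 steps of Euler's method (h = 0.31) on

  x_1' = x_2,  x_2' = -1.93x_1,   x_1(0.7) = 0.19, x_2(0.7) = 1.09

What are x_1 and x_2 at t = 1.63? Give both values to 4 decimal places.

1.0353, 0.1636

Euler on (x_1,x_2): x_1_{n+1} = x_1_n + h·x_1', x_2_{n+1} = x_2_n + h·x_2'.
0.700000: (0.190000, 1.090000); f=(1.090000, -0.366700) → (0.527900, 0.976323)
1.010000: (0.527900, 0.976323); f=(0.976323, -1.018847) → (0.830560, 0.660480)
1.320000: (0.830560, 0.660480); f=(0.660480, -1.602981) → (1.035309, 0.163556)
(x_1(1.63), x_2(1.63)) ≈ (1.0353, 0.1636)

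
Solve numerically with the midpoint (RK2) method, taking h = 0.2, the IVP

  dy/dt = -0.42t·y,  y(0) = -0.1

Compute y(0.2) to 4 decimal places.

Midpoint: k1 = f(t_n, y_n); k2 = f(t_n + h/2, y_n + (h/2)·k1); y_{n+1} = y_n + h·k2.
t=0.000000, y=-0.100000:
  k1 = f(0.000000, -0.100000) = 0.000000
  k2 = f(0.100000, -0.100000) = 0.004200
  y ← -0.100000 + 0.2·0.004200 = -0.099160
y(0.2) ≈ -0.0992

-0.0992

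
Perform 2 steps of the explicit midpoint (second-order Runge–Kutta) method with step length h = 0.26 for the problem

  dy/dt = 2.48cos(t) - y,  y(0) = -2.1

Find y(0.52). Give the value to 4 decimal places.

Midpoint: k1 = f(t_n, y_n); k2 = f(t_n + h/2, y_n + (h/2)·k1); y_{n+1} = y_n + h·k2.
t=0.000000, y=-2.100000:
  k1 = f(0.000000, -2.100000) = 4.580000
  k2 = f(0.130000, -1.504600) = 3.963673
  y ← -2.100000 + 0.26·3.963673 = -1.069445
t=0.260000, y=-1.069445:
  k1 = f(0.260000, -1.069445) = 3.466092
  k2 = f(0.390000, -0.618853) = 2.912627
  y ← -1.069445 + 0.26·2.912627 = -0.312162
y(0.52) ≈ -0.3122

-0.3122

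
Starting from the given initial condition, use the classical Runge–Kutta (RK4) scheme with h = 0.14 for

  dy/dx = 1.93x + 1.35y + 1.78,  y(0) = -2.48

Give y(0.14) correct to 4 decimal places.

-2.7015

RK4: k1 = f(x_n, y_n); k2 = f(x_n + h/2, y_n + (h/2)·k1); k3 = f(x_n + h/2, y_n + (h/2)·k2); k4 = f(x_n + h, y_n + h·k3); y_{n+1} = y_n + (h/6)·(k1 + 2k2 + 2k3 + k4).
x=0.000000, y=-2.480000:
  k1 = f(0.000000, -2.480000) = -1.568000
  k2 = f(0.070000, -2.589760) = -1.581076
  k3 = f(0.070000, -2.590675) = -1.582312
  k4 = f(0.140000, -2.701524) = -1.596857
  y ← -2.480000 + (0.14/6)·(k1 + 2k2 + 2k3 + k4) = -2.701471
y(0.14) ≈ -2.7015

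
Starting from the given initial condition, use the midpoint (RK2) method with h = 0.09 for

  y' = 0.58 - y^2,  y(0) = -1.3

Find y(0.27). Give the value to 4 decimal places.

-1.7449

Midpoint: k1 = f(x_n, y_n); k2 = f(x_n + h/2, y_n + (h/2)·k1); y_{n+1} = y_n + h·k2.
x=0.000000, y=-1.300000:
  k1 = f(0.000000, -1.300000) = -1.110000
  k2 = f(0.045000, -1.349950) = -1.242365
  y ← -1.300000 + 0.09·(-1.242365) = -1.411813
x=0.090000, y=-1.411813:
  k1 = f(0.090000, -1.411813) = -1.413216
  k2 = f(0.135000, -1.475408) = -1.596827
  y ← -1.411813 + 0.09·(-1.596827) = -1.555527
x=0.180000, y=-1.555527:
  k1 = f(0.180000, -1.555527) = -1.839665
  k2 = f(0.225000, -1.638312) = -2.104067
  y ← -1.555527 + 0.09·(-2.104067) = -1.744893
y(0.27) ≈ -1.7449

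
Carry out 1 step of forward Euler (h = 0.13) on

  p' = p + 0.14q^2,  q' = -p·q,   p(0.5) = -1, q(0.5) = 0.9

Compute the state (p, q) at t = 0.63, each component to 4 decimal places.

-1.1153, 1.0170

Euler on (p,q): p_{n+1} = p_n + h·p', q_{n+1} = q_n + h·q'.
0.500000: (-1.000000, 0.900000); f=(-0.886600, 0.900000) → (-1.115258, 1.017000)
(p(0.63), q(0.63)) ≈ (-1.1153, 1.0170)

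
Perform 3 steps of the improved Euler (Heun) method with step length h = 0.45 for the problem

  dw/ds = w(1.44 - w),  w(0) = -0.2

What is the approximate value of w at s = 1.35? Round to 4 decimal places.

Heun: k1 = f(s_n, w_n); k2 = f(s_n + h, w_n + h·k1); w_{n+1} = w_n + (h/2)·(k1 + k2).
s=0.000000, w=-0.200000:
  k1 = f(0.000000, -0.200000) = -0.328000
  k2 = f(0.450000, -0.347600) = -0.621370
  w ← -0.200000 + (0.45/2)·(-0.328000 + (-0.621370)) = -0.413608
s=0.450000, w=-0.413608:
  k1 = f(0.450000, -0.413608) = -0.766668
  k2 = f(0.900000, -0.758609) = -1.667883
  w ← -0.413608 + (0.45/2)·(-0.766668 + (-1.667883)) = -0.961382
s=0.900000, w=-0.961382:
  k1 = f(0.900000, -0.961382) = -2.308646
  k2 = f(1.350000, -2.000273) = -6.881484
  w ← -0.961382 + (0.45/2)·(-2.308646 + (-6.881484)) = -3.029161
w(1.35) ≈ -3.0292

-3.0292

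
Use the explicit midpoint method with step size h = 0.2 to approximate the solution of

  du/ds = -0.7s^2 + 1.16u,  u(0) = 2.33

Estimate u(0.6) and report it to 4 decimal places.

Midpoint: k1 = f(s_n, u_n); k2 = f(s_n + h/2, u_n + (h/2)·k1); u_{n+1} = u_n + h·k2.
s=0.000000, u=2.330000:
  k1 = f(0.000000, 2.330000) = 2.702800
  k2 = f(0.100000, 2.600280) = 3.009325
  u ← 2.330000 + 0.2·3.009325 = 2.931865
s=0.200000, u=2.931865:
  k1 = f(0.200000, 2.931865) = 3.372963
  k2 = f(0.300000, 3.269161) = 3.729227
  u ← 2.931865 + 0.2·3.729227 = 3.677710
s=0.400000, u=3.677710:
  k1 = f(0.400000, 3.677710) = 4.154144
  k2 = f(0.500000, 4.093125) = 4.573025
  u ← 3.677710 + 0.2·4.573025 = 4.592315
u(0.6) ≈ 4.5923

4.5923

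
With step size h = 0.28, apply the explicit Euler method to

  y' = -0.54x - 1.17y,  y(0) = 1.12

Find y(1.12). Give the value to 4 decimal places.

0.0259

Euler: y_{n+1} = y_n + h·f(x_n, y_n).
x=0.000000, y=1.120000: f=-1.310400 → y ← 1.120000 + 0.28·(-1.310400) = 0.753088
x=0.280000, y=0.753088: f=-1.032313 → y ← 0.753088 + 0.28·(-1.032313) = 0.464040
x=0.560000, y=0.464040: f=-0.845327 → y ← 0.464040 + 0.28·(-0.845327) = 0.227349
x=0.840000, y=0.227349: f=-0.719598 → y ← 0.227349 + 0.28·(-0.719598) = 0.025861
y(1.12) ≈ 0.0259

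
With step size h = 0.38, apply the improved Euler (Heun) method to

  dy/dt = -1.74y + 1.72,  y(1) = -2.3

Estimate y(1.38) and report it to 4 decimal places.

Heun: k1 = f(t_n, y_n); k2 = f(t_n + h, y_n + h·k1); y_{n+1} = y_n + (h/2)·(k1 + k2).
t=1.000000, y=-2.300000:
  k1 = f(1.000000, -2.300000) = 5.722000
  k2 = f(1.380000, -0.125640) = 1.938614
  y ← -2.300000 + (0.38/2)·(5.722000 + 1.938614) = -0.844483
y(1.38) ≈ -0.8445

-0.8445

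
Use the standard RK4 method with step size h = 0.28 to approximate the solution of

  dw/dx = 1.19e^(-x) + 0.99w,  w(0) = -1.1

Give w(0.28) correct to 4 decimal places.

-1.1143

RK4: k1 = f(x_n, w_n); k2 = f(x_n + h/2, w_n + (h/2)·k1); k3 = f(x_n + h/2, w_n + (h/2)·k2); k4 = f(x_n + h, w_n + h·k3); w_{n+1} = w_n + (h/6)·(k1 + 2k2 + 2k3 + k4).
x=0.000000, w=-1.100000:
  k1 = f(0.000000, -1.100000) = 0.101000
  k2 = f(0.140000, -1.085860) = -0.040465
  k3 = f(0.140000, -1.105665) = -0.060072
  k4 = f(0.280000, -1.116820) = -0.206269
  w ← -1.100000 + (0.28/6)·(k1 + 2k2 + 2k3 + k4) = -1.114296
w(0.28) ≈ -1.1143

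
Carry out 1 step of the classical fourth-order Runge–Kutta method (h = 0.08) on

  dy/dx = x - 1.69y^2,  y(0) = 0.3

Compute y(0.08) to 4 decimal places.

0.2914

RK4: k1 = f(x_n, y_n); k2 = f(x_n + h/2, y_n + (h/2)·k1); k3 = f(x_n + h/2, y_n + (h/2)·k2); k4 = f(x_n + h, y_n + h·k3); y_{n+1} = y_n + (h/6)·(k1 + 2k2 + 2k3 + k4).
x=0.000000, y=0.300000:
  k1 = f(0.000000, 0.300000) = -0.152100
  k2 = f(0.040000, 0.293916) = -0.105993
  k3 = f(0.040000, 0.295760) = -0.107831
  k4 = f(0.080000, 0.291373) = -0.063478
  y ← 0.300000 + (0.08/6)·(k1 + 2k2 + 2k3 + k4) = 0.291424
y(0.08) ≈ 0.2914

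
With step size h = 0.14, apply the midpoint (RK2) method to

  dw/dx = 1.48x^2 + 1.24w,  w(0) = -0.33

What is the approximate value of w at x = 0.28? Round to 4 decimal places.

Midpoint: k1 = f(x_n, w_n); k2 = f(x_n + h/2, w_n + (h/2)·k1); w_{n+1} = w_n + h·k2.
x=0.000000, w=-0.330000:
  k1 = f(0.000000, -0.330000) = -0.409200
  k2 = f(0.070000, -0.358644) = -0.437467
  w ← -0.330000 + 0.14·(-0.437467) = -0.391245
x=0.140000, w=-0.391245:
  k1 = f(0.140000, -0.391245) = -0.456136
  k2 = f(0.210000, -0.423175) = -0.459469
  w ← -0.391245 + 0.14·(-0.459469) = -0.455571
w(0.28) ≈ -0.4556

-0.4556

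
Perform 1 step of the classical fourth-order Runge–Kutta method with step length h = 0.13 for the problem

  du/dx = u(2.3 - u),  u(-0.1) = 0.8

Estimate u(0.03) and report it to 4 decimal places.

0.9622

RK4: k1 = f(x_n, u_n); k2 = f(x_n + h/2, u_n + (h/2)·k1); k3 = f(x_n + h/2, u_n + (h/2)·k2); k4 = f(x_n + h, u_n + h·k3); u_{n+1} = u_n + (h/6)·(k1 + 2k2 + 2k3 + k4).
x=-0.100000, u=0.800000:
  k1 = f(-0.100000, 0.800000) = 1.200000
  k2 = f(-0.035000, 0.878000) = 1.248516
  k3 = f(-0.035000, 0.881154) = 1.250222
  k4 = f(0.030000, 0.962529) = 1.287355
  u ← 0.800000 + (0.13/6)·(k1 + 2k2 + 2k3 + k4) = 0.962171
u(0.03) ≈ 0.9622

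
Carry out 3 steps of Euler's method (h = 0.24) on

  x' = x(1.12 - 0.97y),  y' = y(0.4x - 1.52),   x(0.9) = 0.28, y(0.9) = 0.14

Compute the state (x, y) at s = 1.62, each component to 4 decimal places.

0.5415, 0.0419

Euler on (x,y): x_{n+1} = x_n + h·x', y_{n+1} = y_n + h·y'.
0.900000: (0.280000, 0.140000); f=(0.275576, -0.197120) → (0.346138, 0.092691)
1.140000: (0.346138, 0.092691); f=(0.356553, -0.128057) → (0.431711, 0.061958)
1.380000: (0.431711, 0.061958); f=(0.457571, -0.083476) → (0.541528, 0.041923)
(x(1.62), y(1.62)) ≈ (0.5415, 0.0419)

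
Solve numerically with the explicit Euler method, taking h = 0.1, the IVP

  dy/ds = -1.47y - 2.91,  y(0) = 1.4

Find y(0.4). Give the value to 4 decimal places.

-0.1904

Euler: y_{n+1} = y_n + h·f(s_n, y_n).
s=0.000000, y=1.400000: f=-4.968000 → y ← 1.400000 + 0.1·(-4.968000) = 0.903200
s=0.100000, y=0.903200: f=-4.237704 → y ← 0.903200 + 0.1·(-4.237704) = 0.479430
s=0.200000, y=0.479430: f=-3.614762 → y ← 0.479430 + 0.1·(-3.614762) = 0.117953
s=0.300000, y=0.117953: f=-3.083392 → y ← 0.117953 + 0.1·(-3.083392) = -0.190386
y(0.4) ≈ -0.1904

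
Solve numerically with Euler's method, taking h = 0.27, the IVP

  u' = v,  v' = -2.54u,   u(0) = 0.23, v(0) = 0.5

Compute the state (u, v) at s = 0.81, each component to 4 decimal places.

Euler on (u,v): u_{n+1} = u_n + h·u', v_{n+1} = v_n + h·v'.
0.000000: (0.230000, 0.500000); f=(0.500000, -0.584200) → (0.365000, 0.342266)
0.270000: (0.365000, 0.342266); f=(0.342266, -0.927100) → (0.457412, 0.091949)
0.540000: (0.457412, 0.091949); f=(0.091949, -1.161826) → (0.482238, -0.221744)
(u(0.81), v(0.81)) ≈ (0.4822, -0.2217)

0.4822, -0.2217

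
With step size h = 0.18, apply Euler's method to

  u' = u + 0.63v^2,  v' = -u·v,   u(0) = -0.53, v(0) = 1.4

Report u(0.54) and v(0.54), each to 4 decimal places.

Euler on (u,v): u_{n+1} = u_n + h·u', v_{n+1} = v_n + h·v'.
0.000000: (-0.530000, 1.400000); f=(0.704800, 0.742000) → (-0.403136, 1.533560)
0.180000: (-0.403136, 1.533560); f=(1.078502, 0.618233) → (-0.209006, 1.644842)
0.360000: (-0.209006, 1.644842); f=(1.495463, 0.343781) → (0.060178, 1.706723)
(u(0.54), v(0.54)) ≈ (0.0602, 1.7067)

0.0602, 1.7067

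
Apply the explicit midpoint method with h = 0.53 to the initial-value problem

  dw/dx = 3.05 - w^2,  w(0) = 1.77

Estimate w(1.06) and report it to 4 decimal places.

1.7644

Midpoint: k1 = f(x_n, w_n); k2 = f(x_n + h/2, w_n + (h/2)·k1); w_{n+1} = w_n + h·k2.
x=0.000000, w=1.770000:
  k1 = f(0.000000, 1.770000) = -0.082900
  k2 = f(0.265000, 1.748031) = -0.005614
  w ← 1.770000 + 0.53·(-0.005614) = 1.767025
x=0.530000, w=1.767025:
  k1 = f(0.530000, 1.767025) = -0.072376
  k2 = f(0.795000, 1.747845) = -0.004962
  w ← 1.767025 + 0.53·(-0.004962) = 1.764395
w(1.06) ≈ 1.7644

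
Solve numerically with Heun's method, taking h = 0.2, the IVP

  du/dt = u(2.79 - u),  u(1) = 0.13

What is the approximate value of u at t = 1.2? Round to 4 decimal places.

0.2162

Heun: k1 = f(t_n, u_n); k2 = f(t_n + h, u_n + h·k1); u_{n+1} = u_n + (h/2)·(k1 + k2).
t=1.000000, u=0.130000:
  k1 = f(1.000000, 0.130000) = 0.345800
  k2 = f(1.200000, 0.199160) = 0.515992
  u ← 0.130000 + (0.2/2)·(0.345800 + 0.515992) = 0.216179
u(1.2) ≈ 0.2162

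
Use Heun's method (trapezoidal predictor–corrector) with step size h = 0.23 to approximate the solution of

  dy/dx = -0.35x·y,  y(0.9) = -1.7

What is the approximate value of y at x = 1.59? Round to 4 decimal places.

-1.2591

Heun: k1 = f(x_n, y_n); k2 = f(x_n + h, y_n + h·k1); y_{n+1} = y_n + (h/2)·(k1 + k2).
x=0.900000, y=-1.700000:
  k1 = f(0.900000, -1.700000) = 0.535500
  k2 = f(1.130000, -1.576835) = 0.623638
  y ← -1.700000 + (0.23/2)·(0.535500 + 0.623638) = -1.566699
x=1.130000, y=-1.566699:
  k1 = f(1.130000, -1.566699) = 0.619629
  k2 = f(1.360000, -1.424184) = 0.677912
  y ← -1.566699 + (0.23/2)·(0.619629 + 0.677912) = -1.417482
x=1.360000, y=-1.417482:
  k1 = f(1.360000, -1.417482) = 0.674721
  k2 = f(1.590000, -1.262296) = 0.702468
  y ← -1.417482 + (0.23/2)·(0.674721 + 0.702468) = -1.259105
y(1.59) ≈ -1.2591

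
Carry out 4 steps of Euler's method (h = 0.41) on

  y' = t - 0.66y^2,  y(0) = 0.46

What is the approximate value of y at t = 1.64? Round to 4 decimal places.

Euler: y_{n+1} = y_n + h·f(t_n, y_n).
t=0.000000, y=0.460000: f=-0.139656 → y ← 0.460000 + 0.41·(-0.139656) = 0.402741
t=0.410000, y=0.402741: f=0.302948 → y ← 0.402741 + 0.41·0.302948 = 0.526950
t=0.820000, y=0.526950: f=0.636734 → y ← 0.526950 + 0.41·0.636734 = 0.788011
t=1.230000, y=0.788011: f=0.820166 → y ← 0.788011 + 0.41·0.820166 = 1.124279
y(1.64) ≈ 1.1243

1.1243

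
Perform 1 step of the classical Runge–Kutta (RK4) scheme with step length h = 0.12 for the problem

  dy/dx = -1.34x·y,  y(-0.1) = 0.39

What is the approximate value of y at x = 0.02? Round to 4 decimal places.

RK4: k1 = f(x_n, y_n); k2 = f(x_n + h/2, y_n + (h/2)·k1); k3 = f(x_n + h/2, y_n + (h/2)·k2); k4 = f(x_n + h, y_n + h·k3); y_{n+1} = y_n + (h/6)·(k1 + 2k2 + 2k3 + k4).
x=-0.100000, y=0.390000:
  k1 = f(-0.100000, 0.390000) = 0.052260
  k2 = f(-0.040000, 0.393136) = 0.021072
  k3 = f(-0.040000, 0.391264) = 0.020972
  k4 = f(0.020000, 0.392517) = -0.010519
  y ← 0.390000 + (0.12/6)·(k1 + 2k2 + 2k3 + k4) = 0.392517
y(0.02) ≈ 0.3925

0.3925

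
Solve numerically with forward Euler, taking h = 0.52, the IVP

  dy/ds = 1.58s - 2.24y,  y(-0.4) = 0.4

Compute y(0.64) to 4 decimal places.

0.1636

Euler: y_{n+1} = y_n + h·f(s_n, y_n).
s=-0.400000, y=0.400000: f=-1.528000 → y ← 0.400000 + 0.52·(-1.528000) = -0.394560
s=0.120000, y=-0.394560: f=1.073414 → y ← -0.394560 + 0.52·1.073414 = 0.163615
y(0.64) ≈ 0.1636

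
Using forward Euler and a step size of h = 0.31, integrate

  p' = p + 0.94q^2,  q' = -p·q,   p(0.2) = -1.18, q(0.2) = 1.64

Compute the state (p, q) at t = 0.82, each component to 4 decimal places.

Euler on (p,q): p_{n+1} = p_n + h·p', q_{n+1} = q_n + h·q'.
0.200000: (-1.180000, 1.640000); f=(1.348224, 1.935200) → (-0.762051, 2.239912)
0.510000: (-0.762051, 2.239912); f=(3.954123, 1.706926) → (0.463728, 2.769059)
(p(0.82), q(0.82)) ≈ (0.4637, 2.7691)

0.4637, 2.7691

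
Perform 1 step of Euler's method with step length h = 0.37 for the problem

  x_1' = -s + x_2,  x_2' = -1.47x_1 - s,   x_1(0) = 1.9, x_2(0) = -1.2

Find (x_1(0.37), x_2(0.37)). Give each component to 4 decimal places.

Euler on (x_1,x_2): x_1_{n+1} = x_1_n + h·x_1', x_2_{n+1} = x_2_n + h·x_2'.
0.000000: (1.900000, -1.200000); f=(-1.200000, -2.793000) → (1.456000, -2.233410)
(x_1(0.37), x_2(0.37)) ≈ (1.4560, -2.2334)

1.4560, -2.2334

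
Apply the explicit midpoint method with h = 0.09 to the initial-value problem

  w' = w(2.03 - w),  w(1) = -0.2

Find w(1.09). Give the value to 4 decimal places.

Midpoint: k1 = f(s_n, w_n); k2 = f(s_n + h/2, w_n + (h/2)·k1); w_{n+1} = w_n + h·k2.
s=1.000000, w=-0.200000:
  k1 = f(1.000000, -0.200000) = -0.446000
  k2 = f(1.045000, -0.220070) = -0.495173
  w ← -0.200000 + 0.09·(-0.495173) = -0.244566
w(1.09) ≈ -0.2446

-0.2446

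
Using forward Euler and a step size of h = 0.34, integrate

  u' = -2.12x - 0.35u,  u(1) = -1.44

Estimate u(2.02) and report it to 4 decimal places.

-3.6060

Euler: u_{n+1} = u_n + h·f(x_n, u_n).
x=1.000000, u=-1.440000: f=-1.616000 → u ← -1.440000 + 0.34·(-1.616000) = -1.989440
x=1.340000, u=-1.989440: f=-2.144496 → u ← -1.989440 + 0.34·(-2.144496) = -2.718569
x=1.680000, u=-2.718569: f=-2.610101 → u ← -2.718569 + 0.34·(-2.610101) = -3.606003
u(2.02) ≈ -3.6060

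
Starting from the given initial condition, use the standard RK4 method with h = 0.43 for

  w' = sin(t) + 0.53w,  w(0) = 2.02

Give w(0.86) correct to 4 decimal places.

3.5949

RK4: k1 = f(t_n, w_n); k2 = f(t_n + h/2, w_n + (h/2)·k1); k3 = f(t_n + h/2, w_n + (h/2)·k2); k4 = f(t_n + h, w_n + h·k3); w_{n+1} = w_n + (h/6)·(k1 + 2k2 + 2k3 + k4).
t=0.000000, w=2.020000:
  k1 = f(0.000000, 2.020000) = 1.070600
  k2 = f(0.215000, 2.250179) = 1.405942
  k3 = f(0.215000, 2.322278) = 1.444155
  k4 = f(0.430000, 2.640986) = 1.816594
  w ← 2.020000 + (0.43/6)·(k1 + 2k2 + 2k3 + k4) = 2.635429
t=0.430000, w=2.635429:
  k1 = f(0.430000, 2.635429) = 1.813648
  k2 = f(0.645000, 3.025364) = 2.204641
  k3 = f(0.645000, 3.109427) = 2.249195
  k4 = f(0.860000, 3.602583) = 2.667212
  w ← 2.635429 + (0.43/6)·(k1 + 2k2 + 2k3 + k4) = 3.594941
w(0.86) ≈ 3.5949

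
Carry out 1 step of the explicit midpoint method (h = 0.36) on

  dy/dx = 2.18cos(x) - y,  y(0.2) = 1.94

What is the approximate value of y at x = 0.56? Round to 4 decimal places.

1.9577

Midpoint: k1 = f(x_n, y_n); k2 = f(x_n + h/2, y_n + (h/2)·k1); y_{n+1} = y_n + h·k2.
x=0.200000, y=1.940000:
  k1 = f(0.200000, 1.940000) = 0.196545
  k2 = f(0.380000, 1.975378) = 0.049111
  y ← 1.940000 + 0.36·0.049111 = 1.957680
y(0.56) ≈ 1.9577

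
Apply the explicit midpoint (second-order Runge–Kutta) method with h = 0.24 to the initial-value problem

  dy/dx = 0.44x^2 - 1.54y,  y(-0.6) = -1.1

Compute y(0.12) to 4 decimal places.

Midpoint: k1 = f(x_n, y_n); k2 = f(x_n + h/2, y_n + (h/2)·k1); y_{n+1} = y_n + h·k2.
x=-0.600000, y=-1.100000:
  k1 = f(-0.600000, -1.100000) = 1.852400
  k2 = f(-0.480000, -0.877712) = 1.453052
  y ← -1.100000 + 0.24·1.453052 = -0.751267
x=-0.360000, y=-0.751267:
  k1 = f(-0.360000, -0.751267) = 1.213976
  k2 = f(-0.240000, -0.605590) = 0.957953
  y ← -0.751267 + 0.24·0.957953 = -0.521359
x=-0.120000, y=-0.521359:
  k1 = f(-0.120000, -0.521359) = 0.809228
  k2 = f(0.000000, -0.424251) = 0.653347
  y ← -0.521359 + 0.24·0.653347 = -0.364555
y(0.12) ≈ -0.3646

-0.3646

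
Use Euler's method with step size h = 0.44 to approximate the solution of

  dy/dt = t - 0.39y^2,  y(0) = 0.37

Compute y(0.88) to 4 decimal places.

0.5195

Euler: y_{n+1} = y_n + h·f(t_n, y_n).
t=0.000000, y=0.370000: f=-0.053391 → y ← 0.370000 + 0.44·(-0.053391) = 0.346508
t=0.440000, y=0.346508: f=0.393174 → y ← 0.346508 + 0.44·0.393174 = 0.519504
y(0.88) ≈ 0.5195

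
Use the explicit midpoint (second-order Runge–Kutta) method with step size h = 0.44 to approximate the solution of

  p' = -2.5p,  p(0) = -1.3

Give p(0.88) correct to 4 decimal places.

-0.3315

Midpoint: k1 = f(x_n, p_n); k2 = f(x_n + h/2, p_n + (h/2)·k1); p_{n+1} = p_n + h·k2.
x=0.000000, p=-1.300000:
  k1 = f(0.000000, -1.300000) = 3.250000
  k2 = f(0.220000, -0.585000) = 1.462500
  p ← -1.300000 + 0.44·1.462500 = -0.656500
x=0.440000, p=-0.656500:
  k1 = f(0.440000, -0.656500) = 1.641250
  k2 = f(0.660000, -0.295425) = 0.738563
  p ← -0.656500 + 0.44·0.738563 = -0.331532
p(0.88) ≈ -0.3315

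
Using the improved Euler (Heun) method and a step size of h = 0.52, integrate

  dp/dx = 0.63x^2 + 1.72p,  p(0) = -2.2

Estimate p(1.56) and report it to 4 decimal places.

Heun: k1 = f(x_n, p_n); k2 = f(x_n + h, p_n + h·k1); p_{n+1} = p_n + (h/2)·(k1 + k2).
x=0.000000, p=-2.200000:
  k1 = f(0.000000, -2.200000) = -3.784000
  k2 = f(0.520000, -4.167680) = -6.998058
  p ← -2.200000 + (0.52/2)·(-3.784000 + (-6.998058)) = -5.003335
x=0.520000, p=-5.003335:
  k1 = f(0.520000, -5.003335) = -8.435384
  k2 = f(1.040000, -9.389735) = -15.468936
  p ← -5.003335 + (0.52/2)·(-8.435384 + (-15.468936)) = -11.218458
x=1.040000, p=-11.218458:
  k1 = f(1.040000, -11.218458) = -18.614340
  k2 = f(1.560000, -20.897915) = -34.411246
  p ← -11.218458 + (0.52/2)·(-18.614340 + (-34.411246)) = -25.005110
p(1.56) ≈ -25.0051

-25.0051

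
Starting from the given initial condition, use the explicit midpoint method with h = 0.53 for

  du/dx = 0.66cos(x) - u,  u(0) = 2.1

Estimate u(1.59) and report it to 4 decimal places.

Midpoint: k1 = f(x_n, u_n); k2 = f(x_n + h/2, u_n + (h/2)·k1); u_{n+1} = u_n + h·k2.
x=0.000000, u=2.100000:
  k1 = f(0.000000, 2.100000) = -1.440000
  k2 = f(0.265000, 1.718400) = -1.081439
  u ← 2.100000 + 0.53·(-1.081439) = 1.526837
x=0.530000, u=1.526837:
  k1 = f(0.530000, 1.526837) = -0.957385
  k2 = f(0.795000, 1.273130) = -0.810942
  u ← 1.526837 + 0.53·(-0.810942) = 1.097038
x=1.060000, u=1.097038:
  k1 = f(1.060000, 1.097038) = -0.774382
  k2 = f(1.325000, 0.891827) = -0.731230
  u ← 1.097038 + 0.53·(-0.731230) = 0.709486
u(1.59) ≈ 0.7095

0.7095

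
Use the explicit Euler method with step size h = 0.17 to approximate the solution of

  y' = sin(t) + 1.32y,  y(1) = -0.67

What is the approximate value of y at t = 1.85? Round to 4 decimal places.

-0.6100

Euler: y_{n+1} = y_n + h·f(t_n, y_n).
t=1.000000, y=-0.670000: f=-0.042929 → y ← -0.670000 + 0.17·(-0.042929) = -0.677298
t=1.170000, y=-0.677298: f=0.026717 → y ← -0.677298 + 0.17·0.026717 = -0.672756
t=1.340000, y=-0.672756: f=0.085447 → y ← -0.672756 + 0.17·0.085447 = -0.658230
t=1.510000, y=-0.658230: f=0.129289 → y ← -0.658230 + 0.17·0.129289 = -0.636251
t=1.680000, y=-0.636251: f=0.154192 → y ← -0.636251 + 0.17·0.154192 = -0.610038
y(1.85) ≈ -0.6100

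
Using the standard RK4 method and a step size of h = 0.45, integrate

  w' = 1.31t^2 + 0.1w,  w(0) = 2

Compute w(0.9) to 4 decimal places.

RK4: k1 = f(t_n, w_n); k2 = f(t_n + h/2, w_n + (h/2)·k1); k3 = f(t_n + h/2, w_n + (h/2)·k2); k4 = f(t_n + h, w_n + h·k3); w_{n+1} = w_n + (h/6)·(k1 + 2k2 + 2k3 + k4).
t=0.000000, w=2.000000:
  k1 = f(0.000000, 2.000000) = 0.200000
  k2 = f(0.225000, 2.045000) = 0.270819
  k3 = f(0.225000, 2.060934) = 0.272412
  k4 = f(0.450000, 2.122585) = 0.477534
  w ← 2.000000 + (0.45/6)·(k1 + 2k2 + 2k3 + k4) = 2.132300
t=0.450000, w=2.132300:
  k1 = f(0.450000, 2.132300) = 0.478505
  k2 = f(0.675000, 2.239963) = 0.820865
  k3 = f(0.675000, 2.316994) = 0.828568
  k4 = f(0.900000, 2.505155) = 1.311616
  w ← 2.132300 + (0.45/6)·(k1 + 2k2 + 2k3 + k4) = 2.513974
w(0.9) ≈ 2.5140

2.5140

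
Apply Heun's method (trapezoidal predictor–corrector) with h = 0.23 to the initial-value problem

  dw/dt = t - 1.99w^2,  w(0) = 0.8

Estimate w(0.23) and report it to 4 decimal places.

0.6211

Heun: k1 = f(t_n, w_n); k2 = f(t_n + h, w_n + h·k1); w_{n+1} = w_n + (h/2)·(k1 + k2).
t=0.000000, w=0.800000:
  k1 = f(0.000000, 0.800000) = -1.273600
  k2 = f(0.230000, 0.507072) = -0.281673
  w ← 0.800000 + (0.23/2)·(-1.273600 + (-0.281673)) = 0.621144
w(0.23) ≈ 0.6211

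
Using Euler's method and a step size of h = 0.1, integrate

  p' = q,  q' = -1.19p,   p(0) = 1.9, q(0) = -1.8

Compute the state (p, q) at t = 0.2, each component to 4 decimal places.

1.5174, -2.2308

Euler on (p,q): p_{n+1} = p_n + h·p', q_{n+1} = q_n + h·q'.
0.000000: (1.900000, -1.800000); f=(-1.800000, -2.261000) → (1.720000, -2.026100)
0.100000: (1.720000, -2.026100); f=(-2.026100, -2.046800) → (1.517390, -2.230780)
(p(0.2), q(0.2)) ≈ (1.5174, -2.2308)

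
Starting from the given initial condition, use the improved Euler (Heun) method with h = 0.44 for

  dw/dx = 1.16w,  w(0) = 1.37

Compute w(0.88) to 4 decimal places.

Heun: k1 = f(x_n, w_n); k2 = f(x_n + h, w_n + h·k1); w_{n+1} = w_n + (h/2)·(k1 + k2).
x=0.000000, w=1.370000:
  k1 = f(0.000000, 1.370000) = 1.589200
  k2 = f(0.440000, 2.069248) = 2.400328
  w ← 1.370000 + (0.44/2)·(1.589200 + 2.400328) = 2.247696
x=0.440000, w=2.247696:
  k1 = f(0.440000, 2.247696) = 2.607327
  k2 = f(0.880000, 3.394920) = 3.938107
  w ← 2.247696 + (0.44/2)·(2.607327 + 3.938107) = 3.687692
w(0.88) ≈ 3.6877

3.6877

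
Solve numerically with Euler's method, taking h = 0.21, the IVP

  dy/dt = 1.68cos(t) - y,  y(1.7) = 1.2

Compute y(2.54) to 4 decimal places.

-0.0166

Euler: y_{n+1} = y_n + h·f(t_n, y_n).
t=1.700000, y=1.200000: f=-1.416459 → y ← 1.200000 + 0.21·(-1.416459) = 0.902544
t=1.910000, y=0.902544: f=-1.461541 → y ← 0.902544 + 0.21·(-1.461541) = 0.595620
t=2.120000, y=0.595620: f=-1.472594 → y ← 0.595620 + 0.21·(-1.472594) = 0.286375
t=2.330000, y=0.286375: f=-1.442793 → y ← 0.286375 + 0.21·(-1.442793) = -0.016611
y(2.54) ≈ -0.0166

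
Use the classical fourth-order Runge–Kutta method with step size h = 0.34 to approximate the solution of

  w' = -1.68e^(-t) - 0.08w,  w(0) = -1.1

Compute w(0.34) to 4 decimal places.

RK4: k1 = f(t_n, w_n); k2 = f(t_n + h/2, w_n + (h/2)·k1); k3 = f(t_n + h/2, w_n + (h/2)·k2); k4 = f(t_n + h, w_n + h·k3); w_{n+1} = w_n + (h/6)·(k1 + 2k2 + 2k3 + k4).
t=0.000000, w=-1.100000:
  k1 = f(0.000000, -1.100000) = -1.592000
  k2 = f(0.170000, -1.370640) = -1.307706
  k3 = f(0.170000, -1.322310) = -1.311572
  k4 = f(0.340000, -1.545935) = -1.072099
  w ← -1.100000 + (0.34/6)·(k1 + 2k2 + 2k3 + k4) = -1.547817
w(0.34) ≈ -1.5478

-1.5478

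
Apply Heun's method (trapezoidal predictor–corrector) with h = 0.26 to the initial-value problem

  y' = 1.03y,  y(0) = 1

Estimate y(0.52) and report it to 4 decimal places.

1.6995

Heun: k1 = f(x_n, y_n); k2 = f(x_n + h, y_n + h·k1); y_{n+1} = y_n + (h/2)·(k1 + k2).
x=0.000000, y=1.000000:
  k1 = f(0.000000, 1.000000) = 1.030000
  k2 = f(0.260000, 1.267800) = 1.305834
  y ← 1.000000 + (0.26/2)·(1.030000 + 1.305834) = 1.303658
x=0.260000, y=1.303658:
  k1 = f(0.260000, 1.303658) = 1.342768
  k2 = f(0.520000, 1.652778) = 1.702361
  y ← 1.303658 + (0.26/2)·(1.342768 + 1.702361) = 1.699525
y(0.52) ≈ 1.6995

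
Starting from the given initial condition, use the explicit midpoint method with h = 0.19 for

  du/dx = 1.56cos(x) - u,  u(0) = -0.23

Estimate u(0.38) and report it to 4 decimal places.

0.3201

Midpoint: k1 = f(x_n, u_n); k2 = f(x_n + h/2, u_n + (h/2)·k1); u_{n+1} = u_n + h·k2.
x=0.000000, u=-0.230000:
  k1 = f(0.000000, -0.230000) = 1.790000
  k2 = f(0.095000, -0.059950) = 1.612916
  u ← -0.230000 + 0.19·1.612916 = 0.076454
x=0.190000, u=0.076454:
  k1 = f(0.190000, 0.076454) = 1.455473
  k2 = f(0.285000, 0.214724) = 1.282348
  u ← 0.076454 + 0.19·1.282348 = 0.320100
u(0.38) ≈ 0.3201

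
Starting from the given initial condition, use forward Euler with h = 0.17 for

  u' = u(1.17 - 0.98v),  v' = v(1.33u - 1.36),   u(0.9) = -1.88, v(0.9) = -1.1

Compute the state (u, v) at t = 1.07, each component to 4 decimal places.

-2.5985, -0.3781

Euler on (u,v): u_{n+1} = u_n + h·u', v_{n+1} = v_n + h·v'.
0.900000: (-1.880000, -1.100000); f=(-4.226240, 4.246440) → (-2.598461, -0.378105)
(u(1.07), v(1.07)) ≈ (-2.5985, -0.3781)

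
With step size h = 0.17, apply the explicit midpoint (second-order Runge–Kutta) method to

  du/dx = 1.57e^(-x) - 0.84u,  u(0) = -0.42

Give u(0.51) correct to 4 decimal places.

0.2224

Midpoint: k1 = f(x_n, u_n); k2 = f(x_n + h/2, u_n + (h/2)·k1); u_{n+1} = u_n + h·k2.
x=0.000000, u=-0.420000:
  k1 = f(0.000000, -0.420000) = 1.922800
  k2 = f(0.085000, -0.256562) = 1.657576
  u ← -0.420000 + 0.17·1.657576 = -0.138212
x=0.170000, u=-0.138212:
  k1 = f(0.170000, -0.138212) = 1.440652
  k2 = f(0.255000, -0.015757) = 1.229854
  u ← -0.138212 + 0.17·1.229854 = 0.070863
x=0.340000, u=0.070863:
  k1 = f(0.340000, 0.070863) = 1.057954
  k2 = f(0.425000, 0.160789) = 0.891356
  u ← 0.070863 + 0.17·0.891356 = 0.222394
u(0.51) ≈ 0.2224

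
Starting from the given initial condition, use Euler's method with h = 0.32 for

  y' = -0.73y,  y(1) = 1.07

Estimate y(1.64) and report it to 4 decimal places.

Euler: y_{n+1} = y_n + h·f(x_n, y_n).
x=1.000000, y=1.070000: f=-0.781100 → y ← 1.070000 + 0.32·(-0.781100) = 0.820048
x=1.320000, y=0.820048: f=-0.598635 → y ← 0.820048 + 0.32·(-0.598635) = 0.628485
y(1.64) ≈ 0.6285

0.6285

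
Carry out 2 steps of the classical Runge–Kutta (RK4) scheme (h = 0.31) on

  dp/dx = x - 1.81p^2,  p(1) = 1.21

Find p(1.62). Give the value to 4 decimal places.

0.9254

RK4: k1 = f(x_n, p_n); k2 = f(x_n + h/2, p_n + (h/2)·k1); k3 = f(x_n + h/2, p_n + (h/2)·k2); k4 = f(x_n + h, p_n + h·k3); p_{n+1} = p_n + (h/6)·(k1 + 2k2 + 2k3 + k4).
x=1.000000, p=1.210000:
  k1 = f(1.000000, 1.210000) = -1.650021
  k2 = f(1.155000, 0.954247) = -0.493162
  k3 = f(1.155000, 1.133560) = -1.170774
  k4 = f(1.310000, 0.847060) = 0.011305
  p ← 1.210000 + (0.31/6)·(k1 + 2k2 + 2k3 + k4) = 0.953393
x=1.310000, p=0.953393:
  k1 = f(1.310000, 0.953393) = -0.335214
  k2 = f(1.465000, 0.901435) = -0.005778
  k3 = f(1.465000, 0.952497) = -0.177125
  k4 = f(1.620000, 0.898484) = 0.158834
  p ← 0.953393 + (0.31/6)·(k1 + 2k2 + 2k3 + k4) = 0.925380
p(1.62) ≈ 0.9254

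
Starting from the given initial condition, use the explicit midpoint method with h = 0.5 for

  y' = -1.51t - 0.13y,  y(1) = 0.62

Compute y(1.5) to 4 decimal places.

-0.3382

Midpoint: k1 = f(t_n, y_n); k2 = f(t_n + h/2, y_n + (h/2)·k1); y_{n+1} = y_n + h·k2.
t=1.000000, y=0.620000:
  k1 = f(1.000000, 0.620000) = -1.590600
  k2 = f(1.250000, 0.222350) = -1.916405
  y ← 0.620000 + 0.5·(-1.916405) = -0.338203
y(1.5) ≈ -0.3382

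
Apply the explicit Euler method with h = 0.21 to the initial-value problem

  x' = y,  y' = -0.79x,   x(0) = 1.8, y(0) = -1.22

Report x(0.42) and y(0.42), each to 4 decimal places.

Euler on (x,y): x_{n+1} = x_n + h·x', y_{n+1} = y_n + h·y'.
0.000000: (1.800000, -1.220000); f=(-1.220000, -1.422000) → (1.543800, -1.518620)
0.210000: (1.543800, -1.518620); f=(-1.518620, -1.219602) → (1.224890, -1.774736)
(x(0.42), y(0.42)) ≈ (1.2249, -1.7747)

1.2249, -1.7747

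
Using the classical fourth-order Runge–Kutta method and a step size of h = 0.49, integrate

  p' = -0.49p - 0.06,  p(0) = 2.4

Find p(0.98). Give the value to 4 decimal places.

1.4381

RK4: k1 = f(s_n, p_n); k2 = f(s_n + h/2, p_n + (h/2)·k1); k3 = f(s_n + h/2, p_n + (h/2)·k2); k4 = f(s_n + h, p_n + h·k3); p_{n+1} = p_n + (h/6)·(k1 + 2k2 + 2k3 + k4).
s=0.000000, p=2.400000:
  k1 = f(0.000000, 2.400000) = -1.236000
  k2 = f(0.245000, 2.097180) = -1.087618
  k3 = f(0.245000, 2.133534) = -1.105431
  k4 = f(0.490000, 1.858339) = -0.970586
  p ← 2.400000 + (0.49/6)·(k1 + 2k2 + 2k3 + k4) = 1.861597
s=0.490000, p=1.861597:
  k1 = f(0.490000, 1.861597) = -0.972183
  k2 = f(0.735000, 1.623413) = -0.855472
  k3 = f(0.735000, 1.652007) = -0.869483
  k4 = f(0.980000, 1.435551) = -0.763420
  p ← 1.861597 + (0.49/6)·(k1 + 2k2 + 2k3 + k4) = 1.438114
p(0.98) ≈ 1.4381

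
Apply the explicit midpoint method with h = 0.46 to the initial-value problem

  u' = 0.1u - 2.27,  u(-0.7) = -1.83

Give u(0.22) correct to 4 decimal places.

-4.1930

Midpoint: k1 = f(s_n, u_n); k2 = f(s_n + h/2, u_n + (h/2)·k1); u_{n+1} = u_n + h·k2.
s=-0.700000, u=-1.830000:
  k1 = f(-0.700000, -1.830000) = -2.453000
  k2 = f(-0.470000, -2.394190) = -2.509419
  u ← -1.830000 + 0.46·(-2.509419) = -2.984333
s=-0.240000, u=-2.984333:
  k1 = f(-0.240000, -2.984333) = -2.568433
  k2 = f(-0.010000, -3.575072) = -2.627507
  u ← -2.984333 + 0.46·(-2.627507) = -4.192986
u(0.22) ≈ -4.1930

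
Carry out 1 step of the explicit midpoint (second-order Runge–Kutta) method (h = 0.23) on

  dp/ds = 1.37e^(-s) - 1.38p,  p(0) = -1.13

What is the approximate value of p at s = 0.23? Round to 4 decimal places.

Midpoint: k1 = f(s_n, p_n); k2 = f(s_n + h/2, p_n + (h/2)·k1); p_{n+1} = p_n + h·k2.
s=0.000000, p=-1.130000:
  k1 = f(0.000000, -1.130000) = 2.929400
  k2 = f(0.115000, -0.793119) = 2.315676
  p ← -1.130000 + 0.23·2.315676 = -0.597395
p(0.23) ≈ -0.5974

-0.5974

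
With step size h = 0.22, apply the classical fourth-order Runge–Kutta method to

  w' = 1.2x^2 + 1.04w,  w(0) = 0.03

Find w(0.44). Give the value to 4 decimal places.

RK4: k1 = f(x_n, w_n); k2 = f(x_n + h/2, w_n + (h/2)·k1); k3 = f(x_n + h/2, w_n + (h/2)·k2); k4 = f(x_n + h, w_n + h·k3); w_{n+1} = w_n + (h/6)·(k1 + 2k2 + 2k3 + k4).
x=0.000000, w=0.030000:
  k1 = f(0.000000, 0.030000) = 0.031200
  k2 = f(0.110000, 0.033432) = 0.049289
  k3 = f(0.110000, 0.035422) = 0.051359
  k4 = f(0.220000, 0.041299) = 0.101031
  w ← 0.030000 + (0.22/6)·(k1 + 2k2 + 2k3 + k4) = 0.042229
x=0.220000, w=0.042229:
  k1 = f(0.220000, 0.042229) = 0.101998
  k2 = f(0.330000, 0.053449) = 0.186267
  k3 = f(0.330000, 0.062719) = 0.195907
  k4 = f(0.440000, 0.085329) = 0.321062
  w ← 0.042229 + (0.22/6)·(k1 + 2k2 + 2k3 + k4) = 0.085768
w(0.44) ≈ 0.0858

0.0858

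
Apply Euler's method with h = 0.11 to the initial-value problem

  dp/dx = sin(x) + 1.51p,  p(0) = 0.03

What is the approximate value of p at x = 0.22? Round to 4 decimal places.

0.0529

Euler: p_{n+1} = p_n + h·f(x_n, p_n).
x=0.000000, p=0.030000: f=0.045300 → p ← 0.030000 + 0.11·0.045300 = 0.034983
x=0.110000, p=0.034983: f=0.162603 → p ← 0.034983 + 0.11·0.162603 = 0.052869
p(0.22) ≈ 0.0529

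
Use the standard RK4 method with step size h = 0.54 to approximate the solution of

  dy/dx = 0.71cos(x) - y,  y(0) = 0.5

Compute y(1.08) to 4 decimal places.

0.5294

RK4: k1 = f(x_n, y_n); k2 = f(x_n + h/2, y_n + (h/2)·k1); k3 = f(x_n + h/2, y_n + (h/2)·k2); k4 = f(x_n + h, y_n + h·k3); y_{n+1} = y_n + (h/6)·(k1 + 2k2 + 2k3 + k4).
x=0.000000, y=0.500000:
  k1 = f(0.000000, 0.500000) = 0.210000
  k2 = f(0.270000, 0.556700) = 0.127577
  k3 = f(0.270000, 0.534446) = 0.149831
  k4 = f(0.540000, 0.580909) = 0.028064
  y ← 0.500000 + (0.54/6)·(k1 + 2k2 + 2k3 + k4) = 0.571359
x=0.540000, y=0.571359:
  k1 = f(0.540000, 0.571359) = 0.037614
  k2 = f(0.810000, 0.581515) = -0.091971
  k3 = f(0.810000, 0.546527) = -0.056983
  k4 = f(1.080000, 0.540588) = -0.205945
  y ← 0.571359 + (0.54/6)·(k1 + 2k2 + 2k3 + k4) = 0.529398
y(1.08) ≈ 0.5294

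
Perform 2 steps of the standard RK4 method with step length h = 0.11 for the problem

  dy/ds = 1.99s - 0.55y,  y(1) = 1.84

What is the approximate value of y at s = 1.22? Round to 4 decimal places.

RK4: k1 = f(s_n, y_n); k2 = f(s_n + h/2, y_n + (h/2)·k1); k3 = f(s_n + h/2, y_n + (h/2)·k2); k4 = f(s_n + h, y_n + h·k3); y_{n+1} = y_n + (h/6)·(k1 + 2k2 + 2k3 + k4).
s=1.000000, y=1.840000:
  k1 = f(1.000000, 1.840000) = 0.978000
  k2 = f(1.055000, 1.893790) = 1.057865
  k3 = f(1.055000, 1.898183) = 1.055450
  k4 = f(1.110000, 1.956099) = 1.133045
  y ← 1.840000 + (0.11/6)·(k1 + 2k2 + 2k3 + k4) = 1.956191
s=1.110000, y=1.956191:
  k1 = f(1.110000, 1.956191) = 1.132995
  k2 = f(1.165000, 2.018505) = 1.208172
  k3 = f(1.165000, 2.022640) = 1.205898
  k4 = f(1.220000, 2.088839) = 1.278938
  y ← 1.956191 + (0.11/6)·(k1 + 2k2 + 2k3 + k4) = 2.088925
y(1.22) ≈ 2.0889

2.0889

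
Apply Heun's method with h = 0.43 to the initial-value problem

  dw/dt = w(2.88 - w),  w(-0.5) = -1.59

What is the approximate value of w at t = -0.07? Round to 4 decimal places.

-10.6361

Heun: k1 = f(t_n, w_n); k2 = f(t_n + h, w_n + h·k1); w_{n+1} = w_n + (h/2)·(k1 + k2).
t=-0.500000, w=-1.590000:
  k1 = f(-0.500000, -1.590000) = -7.107300
  k2 = f(-0.070000, -4.646139) = -34.967488
  w ← -1.590000 + (0.43/2)·(-7.107300 + (-34.967488)) = -10.636079
w(-0.07) ≈ -10.6361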